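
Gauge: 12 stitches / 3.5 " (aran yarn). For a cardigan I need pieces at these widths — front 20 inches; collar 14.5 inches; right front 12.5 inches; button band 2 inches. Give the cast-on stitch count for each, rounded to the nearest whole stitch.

front 69; collar 50; right front 43; button band 7.

Rate = 12/3.5 = 3.429 sts per in.
front: 20 × 3.429 = 68.57 → 69.
collar: 14.5 × 3.429 = 49.71 → 50.
right front: 12.5 × 3.429 = 42.86 → 43.
button band: 2 × 3.429 = 6.86 → 7.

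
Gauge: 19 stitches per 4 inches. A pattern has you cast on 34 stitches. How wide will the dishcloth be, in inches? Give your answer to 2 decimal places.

7.16 inches.

19 stitches / 4 inch = 4.75 stitches per inch.
34 / 4.75 = 7.158 inches.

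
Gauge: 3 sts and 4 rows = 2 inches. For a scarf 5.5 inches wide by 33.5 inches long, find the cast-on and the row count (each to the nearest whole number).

Cast on 8 stitches and work 67 rows.

Stitch gauge = 3/2 = 1.5 sts/in; 5.5 × 1.5 = 8.25 → 8 sts.
Row gauge = 4/2 = 2 rows/in; 33.5 × 2 = 67.00 → 67 rows.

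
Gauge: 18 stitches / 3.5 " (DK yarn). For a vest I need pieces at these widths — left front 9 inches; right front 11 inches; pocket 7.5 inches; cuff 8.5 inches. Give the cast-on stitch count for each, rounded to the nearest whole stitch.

Rate = 18/3.5 = 5.143 sts per in.
left front: 9 × 5.143 = 46.29 → 46.
right front: 11 × 5.143 = 56.57 → 57.
pocket: 7.5 × 5.143 = 38.57 → 39.
cuff: 8.5 × 5.143 = 43.71 → 44.

left front 46; right front 57; pocket 39; cuff 44.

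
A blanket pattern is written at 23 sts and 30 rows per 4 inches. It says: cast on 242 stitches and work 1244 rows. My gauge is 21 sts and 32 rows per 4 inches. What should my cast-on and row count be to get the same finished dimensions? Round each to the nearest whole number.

Stitches: 242 × 21/23 = 220.96 → 221.
Rows: 1244 × 32/30 = 1326.93 → 1327.

Cast on 221 stitches; work 1327 rows.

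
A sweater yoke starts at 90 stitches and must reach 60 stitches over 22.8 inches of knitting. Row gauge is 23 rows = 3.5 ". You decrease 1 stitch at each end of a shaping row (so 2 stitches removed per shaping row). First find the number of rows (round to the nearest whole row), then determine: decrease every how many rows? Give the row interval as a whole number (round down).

Rows = 22.8 × 6.571 = 149.8 → 150 rows.
Stitches to remove: 30 → 15 shaping rows (at 2 st each).
150 / 15 = 10.00 → every 10 rows.

Decrease every 10th row.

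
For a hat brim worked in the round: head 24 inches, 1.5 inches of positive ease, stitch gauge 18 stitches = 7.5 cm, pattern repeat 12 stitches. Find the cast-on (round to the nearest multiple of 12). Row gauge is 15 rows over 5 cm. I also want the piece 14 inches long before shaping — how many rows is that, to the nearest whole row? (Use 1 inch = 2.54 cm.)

Finished = 24 + 1.5 = 25.5 inches.
25.5 inches × 2.54 = 64.77 cm.
18/7.5 = 2.4 sts per cm; 64.77 × 2.4 = 155.45 sts.
Nearest multiple of 12 → 156.
14 inches = 35.56 cm; × 3 = 106.68 → 107 rows.

Cast on 156 stitches; work 107 rows.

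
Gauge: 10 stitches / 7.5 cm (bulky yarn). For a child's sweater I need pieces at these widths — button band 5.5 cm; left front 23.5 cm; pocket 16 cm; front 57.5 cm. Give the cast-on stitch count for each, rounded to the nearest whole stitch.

button band 7; left front 31; pocket 21; front 77.

Rate = 10/7.5 = 1.333 sts per cm.
button band: 5.5 × 1.333 = 7.33 → 7.
left front: 23.5 × 1.333 = 31.33 → 31.
pocket: 16 × 1.333 = 21.33 → 21.
front: 57.5 × 1.333 = 76.67 → 77.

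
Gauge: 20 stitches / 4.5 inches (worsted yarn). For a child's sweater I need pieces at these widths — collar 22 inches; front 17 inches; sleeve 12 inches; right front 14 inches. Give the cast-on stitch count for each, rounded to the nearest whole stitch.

Rate = 20/4.5 = 4.444 sts per in.
collar: 22 × 4.444 = 97.78 → 98.
front: 17 × 4.444 = 75.56 → 76.
sleeve: 12 × 4.444 = 53.33 → 53.
right front: 14 × 4.444 = 62.22 → 62.

collar 98; front 76; sleeve 53; right front 62.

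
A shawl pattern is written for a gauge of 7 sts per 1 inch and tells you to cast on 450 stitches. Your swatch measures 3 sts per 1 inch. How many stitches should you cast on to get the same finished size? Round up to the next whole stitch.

Scale factor = 3 / 7 = 0.429.
450 × 3 / 7 = 192.86 sts.
→ 193 sts.

Cast on 193 stitches.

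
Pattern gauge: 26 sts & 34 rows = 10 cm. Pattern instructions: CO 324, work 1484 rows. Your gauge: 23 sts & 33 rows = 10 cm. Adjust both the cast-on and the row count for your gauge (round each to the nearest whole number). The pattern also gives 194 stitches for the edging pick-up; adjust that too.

Stitches: 324 × 23/26 = 286.62 → 287.
Rows: 1484 × 33/34 = 1440.35 → 1440.
edging pick-up: 194 × 23/26 = 171.62 → 172.

Cast on 287 stitches; work 1440 rows; edging pick-up 172 stitches.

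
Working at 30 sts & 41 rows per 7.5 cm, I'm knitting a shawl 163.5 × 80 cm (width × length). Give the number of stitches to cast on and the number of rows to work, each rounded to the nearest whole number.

Stitch gauge = 30/7.5 = 4 sts/cm; 163.5 × 4 = 654.00 → 654 sts.
Row gauge = 41/7.5 = 5.467 rows/cm; 80 × 5.467 = 437.33 → 437 rows.

Cast on 654 stitches and work 437 rows.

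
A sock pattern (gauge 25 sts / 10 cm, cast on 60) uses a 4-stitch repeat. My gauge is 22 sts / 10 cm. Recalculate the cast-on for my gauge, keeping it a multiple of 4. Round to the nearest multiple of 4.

Cast on 52 stitches.

60 × 22 / 25 = 52.80.
Nearest multiple of 4: 52.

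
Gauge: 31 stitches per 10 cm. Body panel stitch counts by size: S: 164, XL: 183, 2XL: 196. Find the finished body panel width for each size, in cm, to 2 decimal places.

S 52.90 cm; XL 59.03 cm; 2XL 63.23 cm.

31/10 = 3.1 sts per cm.
S: 164 / 3.1 = 52.903 → 52.90 cm.
XL: 183 / 3.1 = 59.032 → 59.03 cm.
2XL: 196 / 3.1 = 63.226 → 63.23 cm.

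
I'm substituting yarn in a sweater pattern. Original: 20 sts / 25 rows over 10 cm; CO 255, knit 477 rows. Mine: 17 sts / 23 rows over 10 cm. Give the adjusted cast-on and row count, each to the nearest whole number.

Stitches: 255 × 17/20 = 216.75 → 217.
Rows: 477 × 23/25 = 438.84 → 439.

Cast on 217 stitches; work 439 rows.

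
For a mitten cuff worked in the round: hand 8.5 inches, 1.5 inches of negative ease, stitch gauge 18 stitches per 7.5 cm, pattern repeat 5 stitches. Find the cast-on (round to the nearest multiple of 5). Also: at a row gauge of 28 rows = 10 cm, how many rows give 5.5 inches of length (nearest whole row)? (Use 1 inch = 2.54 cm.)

Cast on 45 stitches; work 39 rows.

Finished = 8.5 − 1.5 = 7 inches.
7 inches × 2.54 = 17.78 cm.
18/7.5 = 2.4 sts per cm; 17.78 × 2.4 = 42.67 sts.
Nearest multiple of 5 → 45.
5.5 inches = 13.97 cm; × 2.8 = 39.12 → 39 rows.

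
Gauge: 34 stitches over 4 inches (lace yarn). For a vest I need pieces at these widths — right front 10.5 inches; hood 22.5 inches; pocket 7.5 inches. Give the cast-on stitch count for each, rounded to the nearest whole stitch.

Rate = 34/4 = 8.5 sts per in.
right front: 10.5 × 8.5 = 89.25 → 89.
hood: 22.5 × 8.5 = 191.25 → 191.
pocket: 7.5 × 8.5 = 63.75 → 64.

right front 89; hood 191; pocket 64.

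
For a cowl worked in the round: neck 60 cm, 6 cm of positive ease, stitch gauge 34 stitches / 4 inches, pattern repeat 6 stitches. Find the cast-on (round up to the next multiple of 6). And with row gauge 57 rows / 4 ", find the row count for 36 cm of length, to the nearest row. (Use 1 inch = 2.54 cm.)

Cast on 222 stitches; work 202 rows.

Finished = 60 + 6 = 66 cm.
66 cm × 1/2.54 = 25.98 inches.
34/4 = 8.5 sts per in; 25.98 × 8.5 = 220.87 sts.
Next multiple of 6 → 222.
36 cm = 14.17 inches; × 14.25 = 201.97 → 202 rows.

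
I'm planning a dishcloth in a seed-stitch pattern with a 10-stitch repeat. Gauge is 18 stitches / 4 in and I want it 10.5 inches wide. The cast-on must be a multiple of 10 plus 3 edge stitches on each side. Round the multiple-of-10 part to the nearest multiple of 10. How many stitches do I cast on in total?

Cast on 46 stitches.

18 / 4 = 4.5 sts per inch.
10.5 × 4.5 = 47.25 sts.
Less 6 edge sts → 41.25 for the repeat.
Nearest multiple of 10: 40.
Add back 6 edge sts → 46.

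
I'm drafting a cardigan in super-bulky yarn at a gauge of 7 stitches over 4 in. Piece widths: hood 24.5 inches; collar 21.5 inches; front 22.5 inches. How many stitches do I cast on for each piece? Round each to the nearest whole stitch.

Rate = 7/4 = 1.75 sts per in.
hood: 24.5 × 1.75 = 42.88 → 43.
collar: 21.5 × 1.75 = 37.62 → 38.
front: 22.5 × 1.75 = 39.38 → 39.

hood 43; collar 38; front 39.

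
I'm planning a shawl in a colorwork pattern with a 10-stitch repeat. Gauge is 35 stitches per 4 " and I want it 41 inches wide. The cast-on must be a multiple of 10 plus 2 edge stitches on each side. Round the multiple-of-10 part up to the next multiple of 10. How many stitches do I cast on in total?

35 / 4 = 8.75 sts per inch.
41 × 8.75 = 358.75 sts.
Less 4 edge sts → 354.75 for the repeat.
Next multiple of 10: 360.
Add back 4 edge sts → 364.

Cast on 364 stitches.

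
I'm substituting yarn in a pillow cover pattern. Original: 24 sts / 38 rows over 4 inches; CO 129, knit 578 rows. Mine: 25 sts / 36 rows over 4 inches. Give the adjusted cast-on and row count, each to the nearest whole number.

Stitches: 129 × 25/24 = 134.38 → 134.
Rows: 578 × 36/38 = 547.58 → 548.

Cast on 134 stitches; work 548 rows.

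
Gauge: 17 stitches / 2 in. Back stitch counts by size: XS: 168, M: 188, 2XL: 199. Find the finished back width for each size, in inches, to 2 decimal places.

17/2 = 8.5 sts per in.
XS: 168 / 8.5 = 19.765 → 19.76 in.
M: 188 / 8.5 = 22.118 → 22.12 in.
2XL: 199 / 8.5 = 23.412 → 23.41 in.

XS 19.76 inches; M 22.12 inches; 2XL 23.41 inches.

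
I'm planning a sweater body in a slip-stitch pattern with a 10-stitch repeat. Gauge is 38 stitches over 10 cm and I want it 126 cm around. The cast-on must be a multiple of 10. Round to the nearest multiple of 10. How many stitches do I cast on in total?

38 / 10 = 3.8 sts per cm.
126 × 3.8 = 478.80 sts.
Nearest multiple of 10: 480.

480 stitches.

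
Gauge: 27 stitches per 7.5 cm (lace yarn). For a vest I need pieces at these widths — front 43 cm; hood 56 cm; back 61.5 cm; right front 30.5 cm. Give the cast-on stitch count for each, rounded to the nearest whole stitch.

Rate = 27/7.5 = 3.6 sts per cm.
front: 43 × 3.6 = 154.80 → 155.
hood: 56 × 3.6 = 201.60 → 202.
back: 61.5 × 3.6 = 221.40 → 221.
right front: 30.5 × 3.6 = 109.80 → 110.

front 155; hood 202; back 221; right front 110.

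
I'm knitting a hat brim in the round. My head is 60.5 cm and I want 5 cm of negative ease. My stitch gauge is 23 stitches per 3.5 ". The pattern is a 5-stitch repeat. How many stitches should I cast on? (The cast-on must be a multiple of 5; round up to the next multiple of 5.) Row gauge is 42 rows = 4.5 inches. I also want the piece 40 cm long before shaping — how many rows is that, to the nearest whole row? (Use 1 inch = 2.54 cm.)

Finished = 60.5 − 5 = 55.5 cm.
55.5 cm × 1/2.54 = 21.85 inches.
23/3.5 = 6.571 sts per in; 21.85 × 6.571 = 143.59 sts.
Next multiple of 5 → 145.
40 cm = 15.75 inches; × 9.333 = 146.98 → 147 rows.

Cast on 145 stitches; work 147 rows.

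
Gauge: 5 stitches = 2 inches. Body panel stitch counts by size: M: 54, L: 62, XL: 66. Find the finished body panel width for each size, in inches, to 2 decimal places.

M 21.60 inches; L 24.80 inches; XL 26.40 inches.

5/2 = 2.5 sts per in.
M: 54 / 2.5 = 21.600 → 21.60 in.
L: 62 / 2.5 = 24.800 → 24.80 in.
XL: 66 / 2.5 = 26.400 → 26.40 in.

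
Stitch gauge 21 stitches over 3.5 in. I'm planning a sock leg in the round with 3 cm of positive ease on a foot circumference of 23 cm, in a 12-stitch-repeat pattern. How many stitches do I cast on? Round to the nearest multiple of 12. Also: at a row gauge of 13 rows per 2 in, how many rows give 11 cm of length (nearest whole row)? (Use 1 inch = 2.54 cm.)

Finished = 23 + 3 = 26 cm.
26 cm × 1/2.54 = 10.24 inches.
21/3.5 = 6 sts per in; 10.24 × 6 = 61.42 sts.
Nearest multiple of 12 → 60.
11 cm = 4.33 inches; × 6.5 = 28.15 → 28 rows.

Cast on 60 stitches; work 28 rows.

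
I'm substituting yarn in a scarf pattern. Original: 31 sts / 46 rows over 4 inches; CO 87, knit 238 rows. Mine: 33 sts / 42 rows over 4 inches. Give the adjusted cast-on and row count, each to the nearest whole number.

Stitches: 87 × 33/31 = 92.61 → 93.
Rows: 238 × 42/46 = 217.30 → 217.

Cast on 93 stitches; work 217 rows.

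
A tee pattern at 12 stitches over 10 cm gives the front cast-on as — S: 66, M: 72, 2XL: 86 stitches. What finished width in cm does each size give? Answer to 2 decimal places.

12/10 = 1.2 sts per cm.
S: 66 / 1.2 = 55.000 → 55.00 cm.
M: 72 / 1.2 = 60.000 → 60.00 cm.
2XL: 86 / 1.2 = 71.667 → 71.67 cm.

S 55.00 cm; M 60.00 cm; 2XL 71.67 cm.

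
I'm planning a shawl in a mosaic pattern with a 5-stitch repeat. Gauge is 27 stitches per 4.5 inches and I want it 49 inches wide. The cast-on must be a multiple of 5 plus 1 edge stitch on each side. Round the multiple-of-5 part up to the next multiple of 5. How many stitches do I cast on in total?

297 stitches.

27 / 4.5 = 6 sts per inch.
49 × 6 = 294.00 sts.
Less 2 edge sts → 292.00 for the repeat.
Next multiple of 5: 295.
Add back 2 edge sts → 297.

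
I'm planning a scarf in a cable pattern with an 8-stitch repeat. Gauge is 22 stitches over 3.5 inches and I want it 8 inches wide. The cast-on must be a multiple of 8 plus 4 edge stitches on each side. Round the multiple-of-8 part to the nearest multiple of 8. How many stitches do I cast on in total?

CO 48 sts.

22 / 3.5 = 6.286 sts per inch.
8 × 6.286 = 50.29 sts.
Less 8 edge sts → 42.29 for the repeat.
Nearest multiple of 8: 40.
Add back 8 edge sts → 48.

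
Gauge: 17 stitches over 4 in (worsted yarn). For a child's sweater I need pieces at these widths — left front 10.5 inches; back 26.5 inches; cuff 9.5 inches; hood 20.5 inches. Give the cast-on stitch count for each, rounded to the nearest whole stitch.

Rate = 17/4 = 4.25 sts per in.
left front: 10.5 × 4.25 = 44.62 → 45.
back: 26.5 × 4.25 = 112.62 → 113.
cuff: 9.5 × 4.25 = 40.38 → 40.
hood: 20.5 × 4.25 = 87.12 → 87.

left front 45; back 113; cuff 40; hood 87.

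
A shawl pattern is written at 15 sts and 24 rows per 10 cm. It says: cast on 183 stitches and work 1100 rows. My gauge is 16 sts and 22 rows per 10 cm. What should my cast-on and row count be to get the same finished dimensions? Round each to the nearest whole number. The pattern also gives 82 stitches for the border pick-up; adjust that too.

Cast on 195 stitches; work 1008 rows; border pick-up 87 stitches.

Stitches: 183 × 16/15 = 195.20 → 195.
Rows: 1100 × 22/24 = 1008.33 → 1008.
border pick-up: 82 × 16/15 = 87.47 → 87.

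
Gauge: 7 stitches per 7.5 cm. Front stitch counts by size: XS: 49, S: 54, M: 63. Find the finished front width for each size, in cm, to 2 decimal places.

XS 52.50 cm; S 57.86 cm; M 67.50 cm.

7/7.5 = 0.933 sts per cm.
XS: 49 / 0.933 = 52.500 → 52.50 cm.
S: 54 / 0.933 = 57.857 → 57.86 cm.
M: 63 / 0.933 = 67.500 → 67.50 cm.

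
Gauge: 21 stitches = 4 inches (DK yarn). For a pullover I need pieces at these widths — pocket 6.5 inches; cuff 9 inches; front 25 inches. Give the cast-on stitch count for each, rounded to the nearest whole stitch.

pocket 34; cuff 47; front 131.

Rate = 21/4 = 5.25 sts per in.
pocket: 6.5 × 5.25 = 34.12 → 34.
cuff: 9 × 5.25 = 47.25 → 47.
front: 25 × 5.25 = 131.25 → 131.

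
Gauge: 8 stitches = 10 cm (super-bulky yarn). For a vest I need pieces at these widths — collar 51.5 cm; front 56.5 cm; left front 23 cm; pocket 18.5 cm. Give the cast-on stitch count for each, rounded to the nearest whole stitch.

collar 41; front 45; left front 18; pocket 15.

Rate = 8/10 = 0.8 sts per cm.
collar: 51.5 × 0.8 = 41.20 → 41.
front: 56.5 × 0.8 = 45.20 → 45.
left front: 23 × 0.8 = 18.40 → 18.
pocket: 18.5 × 0.8 = 14.80 → 15.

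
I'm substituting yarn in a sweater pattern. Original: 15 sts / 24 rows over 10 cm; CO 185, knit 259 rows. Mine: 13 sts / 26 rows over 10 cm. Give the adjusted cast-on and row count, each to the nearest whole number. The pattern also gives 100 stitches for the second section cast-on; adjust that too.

Cast on 160 stitches; work 281 rows; second section cast-on 87 stitches.

Stitches: 185 × 13/15 = 160.33 → 160.
Rows: 259 × 26/24 = 280.58 → 281.
second section cast-on: 100 × 13/15 = 86.67 → 87.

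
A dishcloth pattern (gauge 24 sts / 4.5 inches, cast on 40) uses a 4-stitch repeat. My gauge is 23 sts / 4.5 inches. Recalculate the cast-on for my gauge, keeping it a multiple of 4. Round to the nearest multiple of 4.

Cast on 40 stitches.

40 × 23 / 24 = 38.33.
Nearest multiple of 4: 40.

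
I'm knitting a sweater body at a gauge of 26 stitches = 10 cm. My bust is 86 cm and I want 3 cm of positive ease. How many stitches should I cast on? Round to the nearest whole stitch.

231 stitches.

Finished = 86 + 3 = 89 cm.
26 / 10 = 2.6 sts per cm.
89.00 × 2.6 = 231.40 sts.
→ 231 sts.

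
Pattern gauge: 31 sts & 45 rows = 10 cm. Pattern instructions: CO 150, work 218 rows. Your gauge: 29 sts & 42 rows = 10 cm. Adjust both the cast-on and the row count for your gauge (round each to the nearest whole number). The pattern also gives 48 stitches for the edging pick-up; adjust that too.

Cast on 140 stitches; work 203 rows; edging pick-up 45 stitches.

Stitches: 150 × 29/31 = 140.32 → 140.
Rows: 218 × 42/45 = 203.47 → 203.
edging pick-up: 48 × 29/31 = 44.90 → 45.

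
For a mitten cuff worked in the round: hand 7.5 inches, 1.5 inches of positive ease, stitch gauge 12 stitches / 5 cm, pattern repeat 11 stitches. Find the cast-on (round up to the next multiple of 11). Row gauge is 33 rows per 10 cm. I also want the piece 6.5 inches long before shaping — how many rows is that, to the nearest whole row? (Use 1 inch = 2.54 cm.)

Cast on 55 stitches; work 54 rows.

Finished = 7.5 + 1.5 = 9 inches.
9 inches × 2.54 = 22.86 cm.
12/5 = 2.4 sts per cm; 22.86 × 2.4 = 54.86 sts.
Next multiple of 11 → 55.
6.5 inches = 16.51 cm; × 3.3 = 54.48 → 54 rows.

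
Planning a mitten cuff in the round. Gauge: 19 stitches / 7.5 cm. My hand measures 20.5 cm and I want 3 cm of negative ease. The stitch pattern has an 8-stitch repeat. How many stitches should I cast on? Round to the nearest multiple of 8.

48 stitches.

Finished = 20.5 − 3 = 17.5 cm.
19 / 7.5 = 2.533 sts/cm.
17.5 × 2.533 = 44.33 sts.
Nearest multiple of 8: 48.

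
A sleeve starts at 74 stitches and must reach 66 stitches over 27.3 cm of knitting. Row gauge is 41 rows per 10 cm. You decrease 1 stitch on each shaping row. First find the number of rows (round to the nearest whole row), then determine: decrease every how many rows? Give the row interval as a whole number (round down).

Decrease every 14th row.

Rows = 27.3 × 4.1 = 111.9 → 112 rows.
Stitches to remove: 8 → 8 shaping rows (at 1 st each).
112 / 8 = 14.00 → every 14 rows.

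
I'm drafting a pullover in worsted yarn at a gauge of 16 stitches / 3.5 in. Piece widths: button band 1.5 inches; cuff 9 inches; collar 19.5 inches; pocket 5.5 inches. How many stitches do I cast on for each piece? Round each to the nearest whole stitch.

button band 7; cuff 41; collar 89; pocket 25.

Rate = 16/3.5 = 4.571 sts per in.
button band: 1.5 × 4.571 = 6.86 → 7.
cuff: 9 × 4.571 = 41.14 → 41.
collar: 19.5 × 4.571 = 89.14 → 89.
pocket: 5.5 × 4.571 = 25.14 → 25.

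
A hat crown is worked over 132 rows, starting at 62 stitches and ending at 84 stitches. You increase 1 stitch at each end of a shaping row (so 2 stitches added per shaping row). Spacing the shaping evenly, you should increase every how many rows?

Increase every 12th row.

Stitches to add: |84 − 62| = 22.
Shaping rows needed: 22 / 2 = 11.
132 rows / 11 = every 12 rows.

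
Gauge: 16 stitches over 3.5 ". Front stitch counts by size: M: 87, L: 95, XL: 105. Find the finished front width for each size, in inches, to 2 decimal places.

16/3.5 = 4.571 sts per in.
M: 87 / 4.571 = 19.031 → 19.03 in.
L: 95 / 4.571 = 20.781 → 20.78 in.
XL: 105 / 4.571 = 22.969 → 22.97 in.

M 19.03 inches; L 20.78 inches; XL 22.97 inches.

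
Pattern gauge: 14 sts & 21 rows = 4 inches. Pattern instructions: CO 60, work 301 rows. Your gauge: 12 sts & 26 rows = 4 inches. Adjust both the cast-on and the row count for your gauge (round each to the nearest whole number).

Stitches: 60 × 12/14 = 51.43 → 51.
Rows: 301 × 26/21 = 372.67 → 373.

Cast on 51 stitches; work 373 rows.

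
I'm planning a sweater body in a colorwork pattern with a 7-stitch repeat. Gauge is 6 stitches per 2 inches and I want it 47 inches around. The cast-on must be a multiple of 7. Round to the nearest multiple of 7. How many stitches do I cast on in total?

Cast on 140 stitches.

6 / 2 = 3 sts per inch.
47 × 3 = 141.00 sts.
Nearest multiple of 7: 140.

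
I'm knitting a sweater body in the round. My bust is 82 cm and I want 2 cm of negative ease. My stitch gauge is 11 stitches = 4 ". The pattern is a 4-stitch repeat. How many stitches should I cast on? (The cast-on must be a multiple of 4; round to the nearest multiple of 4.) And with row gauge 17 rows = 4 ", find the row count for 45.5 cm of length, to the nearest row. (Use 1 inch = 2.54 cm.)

Finished = 82 − 2 = 80 cm.
80 cm × 1/2.54 = 31.50 inches.
11/4 = 2.75 sts per in; 31.50 × 2.75 = 86.61 sts.
Nearest multiple of 4 → 88.
45.5 cm = 17.91 inches; × 4.25 = 76.13 → 76 rows.

Cast on 88 stitches; work 76 rows.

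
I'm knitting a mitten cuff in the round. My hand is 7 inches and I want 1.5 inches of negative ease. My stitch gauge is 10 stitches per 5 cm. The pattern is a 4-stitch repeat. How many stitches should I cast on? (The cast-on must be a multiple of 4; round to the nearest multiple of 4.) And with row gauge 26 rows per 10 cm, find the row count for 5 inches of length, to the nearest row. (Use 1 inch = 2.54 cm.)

Cast on 28 stitches; work 33 rows.

Finished = 7 − 1.5 = 5.5 inches.
5.5 inches × 2.54 = 13.97 cm.
10/5 = 2 sts per cm; 13.97 × 2 = 27.94 sts.
Nearest multiple of 4 → 28.
5 inches = 12.70 cm; × 2.6 = 33.02 → 33 rows.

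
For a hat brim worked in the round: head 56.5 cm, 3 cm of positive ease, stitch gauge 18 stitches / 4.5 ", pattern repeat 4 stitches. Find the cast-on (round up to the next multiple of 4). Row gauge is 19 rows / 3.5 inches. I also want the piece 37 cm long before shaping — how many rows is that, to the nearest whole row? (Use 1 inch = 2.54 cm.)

Cast on 96 stitches; work 79 rows.

Finished = 56.5 + 3 = 59.5 cm.
59.5 cm × 1/2.54 = 23.43 inches.
18/4.5 = 4 sts per in; 23.43 × 4 = 93.70 sts.
Next multiple of 4 → 96.
37 cm = 14.57 inches; × 5.429 = 79.08 → 79 rows.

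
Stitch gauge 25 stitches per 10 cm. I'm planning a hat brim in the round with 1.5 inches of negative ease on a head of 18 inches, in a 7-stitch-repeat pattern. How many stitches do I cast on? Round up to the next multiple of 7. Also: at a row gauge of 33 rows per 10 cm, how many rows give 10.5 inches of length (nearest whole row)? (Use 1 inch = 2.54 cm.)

Cast on 105 stitches; work 88 rows.

Finished = 18 − 1.5 = 16.5 inches.
16.5 inches × 2.54 = 41.91 cm.
25/10 = 2.5 sts per cm; 41.91 × 2.5 = 104.78 sts.
Next multiple of 7 → 105.
10.5 inches = 26.67 cm; × 3.3 = 88.01 → 88 rows.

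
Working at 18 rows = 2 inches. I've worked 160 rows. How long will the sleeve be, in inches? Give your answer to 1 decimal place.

17.8 inches.

18 rows / 2 inch = 9 rows per inch.
160 / 9 = 17.78 inches.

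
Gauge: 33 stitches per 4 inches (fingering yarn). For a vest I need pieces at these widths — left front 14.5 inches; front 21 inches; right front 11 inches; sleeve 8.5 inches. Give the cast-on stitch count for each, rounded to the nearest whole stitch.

Rate = 33/4 = 8.25 sts per in.
left front: 14.5 × 8.25 = 119.62 → 120.
front: 21 × 8.25 = 173.25 → 173.
right front: 11 × 8.25 = 90.75 → 91.
sleeve: 8.5 × 8.25 = 70.12 → 70.

left front 120; front 173; right front 91; sleeve 70.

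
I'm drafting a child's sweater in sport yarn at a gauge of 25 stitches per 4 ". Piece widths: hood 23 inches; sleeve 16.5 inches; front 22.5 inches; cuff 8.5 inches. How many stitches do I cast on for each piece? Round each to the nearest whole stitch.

Rate = 25/4 = 6.25 sts per in.
hood: 23 × 6.25 = 143.75 → 144.
sleeve: 16.5 × 6.25 = 103.12 → 103.
front: 22.5 × 6.25 = 140.62 → 141.
cuff: 8.5 × 6.25 = 53.12 → 53.

hood 144; sleeve 103; front 141; cuff 53.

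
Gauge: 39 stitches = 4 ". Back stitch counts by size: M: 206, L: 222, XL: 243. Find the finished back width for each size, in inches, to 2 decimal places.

M 21.13 inches; L 22.77 inches; XL 24.92 inches.

39/4 = 9.75 sts per in.
M: 206 / 9.75 = 21.128 → 21.13 in.
L: 222 / 9.75 = 22.769 → 22.77 in.
XL: 243 / 9.75 = 24.923 → 24.92 in.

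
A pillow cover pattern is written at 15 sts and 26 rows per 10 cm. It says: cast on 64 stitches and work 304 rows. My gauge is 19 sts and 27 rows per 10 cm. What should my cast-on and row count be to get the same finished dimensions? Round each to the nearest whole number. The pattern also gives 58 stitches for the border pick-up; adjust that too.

Cast on 81 stitches; work 316 rows; border pick-up 73 stitches.

Stitches: 64 × 19/15 = 81.07 → 81.
Rows: 304 × 27/26 = 315.69 → 316.
border pick-up: 58 × 19/15 = 73.47 → 73.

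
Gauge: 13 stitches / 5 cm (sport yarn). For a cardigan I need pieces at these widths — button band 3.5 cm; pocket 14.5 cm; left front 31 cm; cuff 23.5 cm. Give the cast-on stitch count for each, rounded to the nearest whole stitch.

Rate = 13/5 = 2.6 sts per cm.
button band: 3.5 × 2.6 = 9.10 → 9.
pocket: 14.5 × 2.6 = 37.70 → 38.
left front: 31 × 2.6 = 80.60 → 81.
cuff: 23.5 × 2.6 = 61.10 → 61.

button band 9; pocket 38; left front 81; cuff 61.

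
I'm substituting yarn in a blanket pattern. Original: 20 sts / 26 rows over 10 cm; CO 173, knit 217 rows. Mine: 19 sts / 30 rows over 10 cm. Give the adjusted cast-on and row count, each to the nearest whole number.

Cast on 164 stitches; work 250 rows.

Stitches: 173 × 19/20 = 164.35 → 164.
Rows: 217 × 30/26 = 250.38 → 250.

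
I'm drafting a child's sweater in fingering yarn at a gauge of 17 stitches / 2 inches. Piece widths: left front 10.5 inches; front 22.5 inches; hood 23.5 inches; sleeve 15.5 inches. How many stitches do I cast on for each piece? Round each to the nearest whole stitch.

Rate = 17/2 = 8.5 sts per in.
left front: 10.5 × 8.5 = 89.25 → 89.
front: 22.5 × 8.5 = 191.25 → 191.
hood: 23.5 × 8.5 = 199.75 → 200.
sleeve: 15.5 × 8.5 = 131.75 → 132.

left front 89; front 191; hood 200; sleeve 132.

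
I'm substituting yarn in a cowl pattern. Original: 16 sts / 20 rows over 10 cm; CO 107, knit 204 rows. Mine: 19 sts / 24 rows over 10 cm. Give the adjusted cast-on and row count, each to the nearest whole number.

Cast on 127 stitches; work 245 rows.

Stitches: 107 × 19/16 = 127.06 → 127.
Rows: 204 × 24/20 = 244.80 → 245.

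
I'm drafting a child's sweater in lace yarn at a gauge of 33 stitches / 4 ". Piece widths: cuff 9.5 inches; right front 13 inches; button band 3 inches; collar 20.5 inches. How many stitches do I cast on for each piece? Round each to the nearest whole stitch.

cuff 78; right front 107; button band 25; collar 169.

Rate = 33/4 = 8.25 sts per in.
cuff: 9.5 × 8.25 = 78.38 → 78.
right front: 13 × 8.25 = 107.25 → 107.
button band: 3 × 8.25 = 24.75 → 25.
collar: 20.5 × 8.25 = 169.12 → 169.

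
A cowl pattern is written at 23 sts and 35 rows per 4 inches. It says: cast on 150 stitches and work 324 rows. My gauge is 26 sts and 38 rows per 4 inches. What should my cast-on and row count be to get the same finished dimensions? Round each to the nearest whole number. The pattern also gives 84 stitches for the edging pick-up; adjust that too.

Stitches: 150 × 26/23 = 169.57 → 170.
Rows: 324 × 38/35 = 351.77 → 352.
edging pick-up: 84 × 26/23 = 94.96 → 95.

Cast on 170 stitches; work 352 rows; edging pick-up 95 stitches.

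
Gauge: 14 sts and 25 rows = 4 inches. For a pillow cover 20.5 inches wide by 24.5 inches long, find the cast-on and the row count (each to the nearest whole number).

Stitch gauge = 14/4 = 3.5 sts/in; 20.5 × 3.5 = 71.75 → 72 sts.
Row gauge = 25/4 = 6.25 rows/in; 24.5 × 6.25 = 153.12 → 153 rows.

Cast on 72 stitches and work 153 rows.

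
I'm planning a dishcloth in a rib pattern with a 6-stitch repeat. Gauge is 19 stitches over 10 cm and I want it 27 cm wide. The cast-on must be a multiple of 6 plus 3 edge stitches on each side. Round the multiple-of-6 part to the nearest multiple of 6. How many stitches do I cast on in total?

19 / 10 = 1.9 sts per cm.
27 × 1.9 = 51.30 sts.
Less 6 edge sts → 45.30 for the repeat.
Nearest multiple of 6: 48.
Add back 6 edge sts → 54.

Cast on 54 stitches.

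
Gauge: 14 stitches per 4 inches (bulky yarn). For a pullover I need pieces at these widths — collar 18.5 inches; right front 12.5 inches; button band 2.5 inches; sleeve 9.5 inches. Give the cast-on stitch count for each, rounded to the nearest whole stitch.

collar 65; right front 44; button band 9; sleeve 33.

Rate = 14/4 = 3.5 sts per in.
collar: 18.5 × 3.5 = 64.75 → 65.
right front: 12.5 × 3.5 = 43.75 → 44.
button band: 2.5 × 3.5 = 8.75 → 9.
sleeve: 9.5 × 3.5 = 33.25 → 33.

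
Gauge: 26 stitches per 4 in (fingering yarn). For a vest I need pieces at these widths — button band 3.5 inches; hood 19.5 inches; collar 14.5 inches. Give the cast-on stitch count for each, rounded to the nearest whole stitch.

button band 23; hood 127; collar 94.

Rate = 26/4 = 6.5 sts per in.
button band: 3.5 × 6.5 = 22.75 → 23.
hood: 19.5 × 6.5 = 126.75 → 127.
collar: 14.5 × 6.5 = 94.25 → 94.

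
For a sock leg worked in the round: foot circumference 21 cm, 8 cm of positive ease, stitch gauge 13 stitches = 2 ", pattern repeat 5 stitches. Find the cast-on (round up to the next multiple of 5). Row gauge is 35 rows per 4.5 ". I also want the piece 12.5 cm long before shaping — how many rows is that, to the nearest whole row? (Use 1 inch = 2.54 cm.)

Finished = 21 + 8 = 29 cm.
29 cm × 1/2.54 = 11.42 inches.
13/2 = 6.5 sts per in; 11.42 × 6.5 = 74.21 sts.
Next multiple of 5 → 75.
12.5 cm = 4.92 inches; × 7.778 = 38.28 → 38 rows.

Cast on 75 stitches; work 38 rows.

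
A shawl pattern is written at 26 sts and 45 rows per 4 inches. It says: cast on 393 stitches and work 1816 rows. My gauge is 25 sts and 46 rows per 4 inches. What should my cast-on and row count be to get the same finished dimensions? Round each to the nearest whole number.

Cast on 378 stitches; work 1856 rows.

Stitches: 393 × 25/26 = 377.88 → 378.
Rows: 1816 × 46/45 = 1856.36 → 1856.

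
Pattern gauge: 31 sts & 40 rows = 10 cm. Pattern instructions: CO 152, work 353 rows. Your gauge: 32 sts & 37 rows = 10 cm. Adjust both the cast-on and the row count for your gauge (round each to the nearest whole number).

Stitches: 152 × 32/31 = 156.90 → 157.
Rows: 353 × 37/40 = 326.52 → 327.

Cast on 157 stitches; work 327 rows.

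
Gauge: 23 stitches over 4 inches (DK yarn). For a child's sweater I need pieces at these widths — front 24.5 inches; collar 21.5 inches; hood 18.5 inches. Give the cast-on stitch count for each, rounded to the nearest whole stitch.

front 141; collar 124; hood 106.

Rate = 23/4 = 5.75 sts per in.
front: 24.5 × 5.75 = 140.88 → 141.
collar: 21.5 × 5.75 = 123.62 → 124.
hood: 18.5 × 5.75 = 106.38 → 106.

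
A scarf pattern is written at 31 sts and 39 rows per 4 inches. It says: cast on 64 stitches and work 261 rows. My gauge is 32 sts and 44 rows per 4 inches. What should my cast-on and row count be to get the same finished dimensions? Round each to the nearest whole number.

Stitches: 64 × 32/31 = 66.06 → 66.
Rows: 261 × 44/39 = 294.46 → 294.

Cast on 66 stitches; work 294 rows.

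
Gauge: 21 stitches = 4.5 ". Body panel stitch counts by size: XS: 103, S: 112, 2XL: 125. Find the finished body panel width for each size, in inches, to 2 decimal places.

XS 22.07 inches; S 24.00 inches; 2XL 26.79 inches.

21/4.5 = 4.667 sts per in.
XS: 103 / 4.667 = 22.071 → 22.07 in.
S: 112 / 4.667 = 24.000 → 24.00 in.
2XL: 125 / 4.667 = 26.786 → 26.79 in.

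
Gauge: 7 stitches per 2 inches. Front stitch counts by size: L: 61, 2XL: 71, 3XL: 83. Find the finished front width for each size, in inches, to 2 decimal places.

L 17.43 inches; 2XL 20.29 inches; 3XL 23.71 inches.

7/2 = 3.5 sts per in.
L: 61 / 3.5 = 17.429 → 17.43 in.
2XL: 71 / 3.5 = 20.286 → 20.29 in.
3XL: 83 / 3.5 = 23.714 → 23.71 in.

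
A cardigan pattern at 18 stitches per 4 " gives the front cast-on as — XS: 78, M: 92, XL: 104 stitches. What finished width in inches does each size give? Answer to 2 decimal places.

XS 17.33 inches; M 20.44 inches; XL 23.11 inches.

18/4 = 4.5 sts per in.
XS: 78 / 4.5 = 17.333 → 17.33 in.
M: 92 / 4.5 = 20.444 → 20.44 in.
XL: 104 / 4.5 = 23.111 → 23.11 in.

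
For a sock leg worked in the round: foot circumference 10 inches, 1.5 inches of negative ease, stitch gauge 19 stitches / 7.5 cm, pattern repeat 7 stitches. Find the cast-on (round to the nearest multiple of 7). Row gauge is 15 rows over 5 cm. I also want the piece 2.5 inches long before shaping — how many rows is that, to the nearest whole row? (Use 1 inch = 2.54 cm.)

Finished = 10 − 1.5 = 8.5 inches.
8.5 inches × 2.54 = 21.59 cm.
19/7.5 = 2.533 sts per cm; 21.59 × 2.533 = 54.69 sts.
Nearest multiple of 7 → 56.
2.5 inches = 6.35 cm; × 3 = 19.05 → 19 rows.

Cast on 56 stitches; work 19 rows.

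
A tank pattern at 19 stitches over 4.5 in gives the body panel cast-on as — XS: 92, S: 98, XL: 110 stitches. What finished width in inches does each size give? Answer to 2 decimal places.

XS 21.79 inches; S 23.21 inches; XL 26.05 inches.

19/4.5 = 4.222 sts per in.
XS: 92 / 4.222 = 21.789 → 21.79 in.
S: 98 / 4.222 = 23.211 → 23.21 in.
XL: 110 / 4.222 = 26.053 → 26.05 in.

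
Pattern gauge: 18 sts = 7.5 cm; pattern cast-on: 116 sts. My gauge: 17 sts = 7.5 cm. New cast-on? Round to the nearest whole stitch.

Cast on 110 stitches.

Scale factor = 17 / 18 = 0.944.
116 × 17 / 18 = 109.56 sts.
→ 110 sts.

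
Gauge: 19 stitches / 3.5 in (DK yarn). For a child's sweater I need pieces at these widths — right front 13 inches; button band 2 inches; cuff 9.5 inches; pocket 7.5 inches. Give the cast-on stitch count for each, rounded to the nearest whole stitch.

Rate = 19/3.5 = 5.429 sts per in.
right front: 13 × 5.429 = 70.57 → 71.
button band: 2 × 5.429 = 10.86 → 11.
cuff: 9.5 × 5.429 = 51.57 → 52.
pocket: 7.5 × 5.429 = 40.71 → 41.

right front 71; button band 11; cuff 52; pocket 41.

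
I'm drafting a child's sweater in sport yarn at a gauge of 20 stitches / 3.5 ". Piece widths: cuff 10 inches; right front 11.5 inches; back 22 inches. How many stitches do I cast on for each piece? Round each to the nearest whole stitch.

Rate = 20/3.5 = 5.714 sts per in.
cuff: 10 × 5.714 = 57.14 → 57.
right front: 11.5 × 5.714 = 65.71 → 66.
back: 22 × 5.714 = 125.71 → 126.

cuff 57; right front 66; back 126.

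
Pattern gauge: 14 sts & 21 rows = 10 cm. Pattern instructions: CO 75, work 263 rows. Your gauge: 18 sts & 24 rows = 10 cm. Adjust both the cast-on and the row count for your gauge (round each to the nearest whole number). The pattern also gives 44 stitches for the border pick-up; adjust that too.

Cast on 96 stitches; work 301 rows; border pick-up 57 stitches.

Stitches: 75 × 18/14 = 96.43 → 96.
Rows: 263 × 24/21 = 300.57 → 301.
border pick-up: 44 × 18/14 = 56.57 → 57.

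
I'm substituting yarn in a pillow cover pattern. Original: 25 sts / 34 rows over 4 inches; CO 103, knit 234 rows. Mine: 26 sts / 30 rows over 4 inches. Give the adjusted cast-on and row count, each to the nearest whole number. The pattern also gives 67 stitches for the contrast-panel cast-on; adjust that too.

Cast on 107 stitches; work 206 rows; contrast-panel cast-on 70 stitches.

Stitches: 103 × 26/25 = 107.12 → 107.
Rows: 234 × 30/34 = 206.47 → 206.
contrast-panel cast-on: 67 × 26/25 = 69.68 → 70.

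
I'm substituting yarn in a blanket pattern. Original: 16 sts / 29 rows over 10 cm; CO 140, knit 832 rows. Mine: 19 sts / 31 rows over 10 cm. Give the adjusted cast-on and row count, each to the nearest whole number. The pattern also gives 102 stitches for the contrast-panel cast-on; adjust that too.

Cast on 166 stitches; work 889 rows; contrast-panel cast-on 121 stitches.

Stitches: 140 × 19/16 = 166.25 → 166.
Rows: 832 × 31/29 = 889.38 → 889.
contrast-panel cast-on: 102 × 19/16 = 121.12 → 121.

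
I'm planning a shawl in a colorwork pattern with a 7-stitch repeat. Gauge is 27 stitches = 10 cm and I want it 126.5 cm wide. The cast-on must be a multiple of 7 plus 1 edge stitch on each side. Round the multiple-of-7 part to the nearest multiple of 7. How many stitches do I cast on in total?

27 / 10 = 2.7 sts per cm.
126.5 × 2.7 = 341.55 sts.
Less 2 edge sts → 339.55 for the repeat.
Nearest multiple of 7: 343.
Add back 2 edge sts → 345.

CO 345 sts.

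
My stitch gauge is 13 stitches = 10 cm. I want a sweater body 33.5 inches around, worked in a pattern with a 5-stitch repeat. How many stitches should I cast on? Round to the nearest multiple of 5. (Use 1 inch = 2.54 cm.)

33.5 in = 33.5 × 2.54 = 85.09 cm.
13 / 10 = 1.3 sts/cm.
85.09 × 1.3 = 110.62 sts.
→ 110.

CO 110 sts.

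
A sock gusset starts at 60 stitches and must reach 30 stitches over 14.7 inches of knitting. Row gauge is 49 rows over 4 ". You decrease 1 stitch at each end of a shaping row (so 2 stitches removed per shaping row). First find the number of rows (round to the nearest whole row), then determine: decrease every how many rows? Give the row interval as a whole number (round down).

Decrease every 12th row.

Rows = 14.7 × 12.25 = 180.1 → 180 rows.
Stitches to remove: 30 → 15 shaping rows (at 2 st each).
180 / 15 = 12.00 → every 12 rows.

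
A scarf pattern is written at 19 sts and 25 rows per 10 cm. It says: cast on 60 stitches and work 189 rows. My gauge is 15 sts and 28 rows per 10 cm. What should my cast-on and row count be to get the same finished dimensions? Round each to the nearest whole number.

Cast on 47 stitches; work 212 rows.

Stitches: 60 × 15/19 = 47.37 → 47.
Rows: 189 × 28/25 = 211.68 → 212.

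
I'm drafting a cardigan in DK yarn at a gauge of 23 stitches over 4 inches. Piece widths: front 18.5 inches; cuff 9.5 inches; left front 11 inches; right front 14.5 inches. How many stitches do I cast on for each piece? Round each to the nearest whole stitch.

Rate = 23/4 = 5.75 sts per in.
front: 18.5 × 5.75 = 106.38 → 106.
cuff: 9.5 × 5.75 = 54.62 → 55.
left front: 11 × 5.75 = 63.25 → 63.
right front: 14.5 × 5.75 = 83.38 → 83.

front 106; cuff 55; left front 63; right front 83.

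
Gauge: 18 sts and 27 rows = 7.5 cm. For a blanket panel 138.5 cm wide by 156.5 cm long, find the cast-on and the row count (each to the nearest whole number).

Cast on 332 stitches and work 563 rows.

Stitch gauge = 18/7.5 = 2.4 sts/cm; 138.5 × 2.4 = 332.40 → 332 sts.
Row gauge = 27/7.5 = 3.6 rows/cm; 156.5 × 3.6 = 563.40 → 563 rows.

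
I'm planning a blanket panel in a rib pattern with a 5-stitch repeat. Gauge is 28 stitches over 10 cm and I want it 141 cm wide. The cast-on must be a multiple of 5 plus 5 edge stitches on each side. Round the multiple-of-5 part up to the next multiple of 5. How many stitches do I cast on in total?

395 stitches.

28 / 10 = 2.8 sts per cm.
141 × 2.8 = 394.80 sts.
Less 10 edge sts → 384.80 for the repeat.
Next multiple of 5: 385.
Add back 10 edge sts → 395.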